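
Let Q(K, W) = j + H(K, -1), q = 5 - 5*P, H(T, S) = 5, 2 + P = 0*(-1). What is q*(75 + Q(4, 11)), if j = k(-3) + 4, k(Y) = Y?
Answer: 1215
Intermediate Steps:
P = -2 (P = -2 + 0*(-1) = -2 + 0 = -2)
q = 15 (q = 5 - 5*(-2) = 5 + 10 = 15)
j = 1 (j = -3 + 4 = 1)
Q(K, W) = 6 (Q(K, W) = 1 + 5 = 6)
q*(75 + Q(4, 11)) = 15*(75 + 6) = 15*81 = 1215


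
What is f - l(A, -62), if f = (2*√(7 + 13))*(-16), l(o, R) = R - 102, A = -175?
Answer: 164 - 64*√5 ≈ 20.892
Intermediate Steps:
l(o, R) = -102 + R
f = -64*√5 (f = (2*√20)*(-16) = (2*(2*√5))*(-16) = (4*√5)*(-16) = -64*√5 ≈ -143.11)
f - l(A, -62) = -64*√5 - (-102 - 62) = -64*√5 - 1*(-164) = -64*√5 + 164 = 164 - 64*√5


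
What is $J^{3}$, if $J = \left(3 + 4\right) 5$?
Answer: $42875$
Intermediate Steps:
$J = 35$ ($J = 7 \cdot 5 = 35$)
$J^{3} = 35^{3} = 42875$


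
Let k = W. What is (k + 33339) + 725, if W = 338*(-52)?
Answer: 16488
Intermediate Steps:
W = -17576
k = -17576
(k + 33339) + 725 = (-17576 + 33339) + 725 = 15763 + 725 = 16488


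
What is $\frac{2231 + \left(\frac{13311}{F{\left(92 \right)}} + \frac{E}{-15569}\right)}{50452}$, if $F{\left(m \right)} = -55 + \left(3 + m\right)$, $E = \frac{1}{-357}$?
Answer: $\frac{569992097323}{11216757044640} \approx 0.050816$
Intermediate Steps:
$E = - \frac{1}{357} \approx -0.0028011$
$F{\left(m \right)} = -52 + m$
$\frac{2231 + \left(\frac{13311}{F{\left(92 \right)}} + \frac{E}{-15569}\right)}{50452} = \frac{2231 - \left(- \frac{1}{5558133} - \frac{13311}{-52 + 92}\right)}{50452} = \left(2231 - \left(- \frac{1}{5558133} - \frac{13311}{40}\right)\right) \frac{1}{50452} = \left(2231 + \left(13311 \cdot \frac{1}{40} + \frac{1}{5558133}\right)\right) \frac{1}{50452} = \left(2231 + \left(\frac{13311}{40} + \frac{1}{5558133}\right)\right) \frac{1}{50452} = \left(2231 + \frac{73984308403}{222325320}\right) \frac{1}{50452} = \frac{569992097323}{222325320} \cdot \frac{1}{50452} = \frac{569992097323}{11216757044640}$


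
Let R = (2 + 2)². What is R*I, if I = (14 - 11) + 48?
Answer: 816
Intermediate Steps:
I = 51 (I = 3 + 48 = 51)
R = 16 (R = 4² = 16)
R*I = 16*51 = 816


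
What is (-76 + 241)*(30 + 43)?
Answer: 12045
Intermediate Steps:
(-76 + 241)*(30 + 43) = 165*73 = 12045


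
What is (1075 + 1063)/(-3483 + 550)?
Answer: -2138/2933 ≈ -0.72895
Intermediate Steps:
(1075 + 1063)/(-3483 + 550) = 2138/(-2933) = 2138*(-1/2933) = -2138/2933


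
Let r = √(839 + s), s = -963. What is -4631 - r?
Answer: -4631 - 2*I*√31 ≈ -4631.0 - 11.136*I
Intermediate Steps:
r = 2*I*√31 (r = √(839 - 963) = √(-124) = 2*I*√31 ≈ 11.136*I)
-4631 - r = -4631 - 2*I*√31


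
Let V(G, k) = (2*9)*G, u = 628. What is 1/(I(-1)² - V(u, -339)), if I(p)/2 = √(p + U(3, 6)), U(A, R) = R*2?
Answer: -1/11260 ≈ -8.8810e-5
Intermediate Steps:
U(A, R) = 2*R
V(G, k) = 18*G
I(p) = 2*√(12 + p) (I(p) = 2*√(p + 2*6) = 2*√(p + 12) = 2*√(12 + p))
1/(I(-1)² - V(u, -339)) = 1/((2*√(12 - 1))² - 18*628) = 1/((2*√11)² - 1*11304) = 1/(44 - 11304) = 1/(-11260) = -1/11260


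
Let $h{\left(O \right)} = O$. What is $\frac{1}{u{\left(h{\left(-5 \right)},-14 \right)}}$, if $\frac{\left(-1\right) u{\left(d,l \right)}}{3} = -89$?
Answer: $\frac{1}{267} \approx 0.0037453$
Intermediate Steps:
$u{\left(d,l \right)} = 267$ ($u{\left(d,l \right)} = \left(-3\right) \left(-89\right) = 267$)
$\frac{1}{u{\left(h{\left(-5 \right)},-14 \right)}} = \frac{1}{267}$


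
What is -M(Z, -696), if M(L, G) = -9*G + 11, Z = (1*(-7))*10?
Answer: -6275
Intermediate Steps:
Z = -70 (Z = -7*10 = -70)
M(L, G) = 11 - 9*G
-M(Z, -696) = -(11 - 9*(-696)) = -(11 + 6264) = -1*6275 = -6275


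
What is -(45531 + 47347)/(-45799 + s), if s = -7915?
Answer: 46439/26857 ≈ 1.7291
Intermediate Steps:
-(45531 + 47347)/(-45799 + s) = -(45531 + 47347)/(-45799 - 7915) = -92878/(-53714) = -92878*(-1)/53714 = -1*(-46439/26857) = 46439/26857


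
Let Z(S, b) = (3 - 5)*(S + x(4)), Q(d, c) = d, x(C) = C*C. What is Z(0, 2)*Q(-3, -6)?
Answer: 96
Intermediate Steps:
x(C) = C²
Z(S, b) = -32 - 2*S (Z(S, b) = (3 - 5)*(S + 4²) = -2*(S + 16) = -2*(16 + S) = -32 - 2*S)
Z(0, 2)*Q(-3, -6) = (-32 - 2*0)*(-3) = (-32 + 0)*(-3) = -32*(-3) = 96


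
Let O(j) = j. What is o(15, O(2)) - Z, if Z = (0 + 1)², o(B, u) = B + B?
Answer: 29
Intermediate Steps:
o(B, u) = 2*B
Z = 1 (Z = 1² = 1)
o(15, O(2)) - Z = 2*15 - 1*1 = 30 - 1 = 29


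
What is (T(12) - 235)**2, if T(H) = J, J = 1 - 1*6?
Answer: 57600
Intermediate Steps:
J = -5 (J = 1 - 6 = -5)
T(H) = -5
(T(12) - 235)**2 = (-5 - 235)**2 = (-240)**2 = 57600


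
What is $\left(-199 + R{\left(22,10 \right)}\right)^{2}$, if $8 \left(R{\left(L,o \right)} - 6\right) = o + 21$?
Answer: $\frac{2289169}{64} \approx 35768.0$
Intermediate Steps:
$R{\left(L,o \right)} = \frac{69}{8} + \frac{o}{8}$ ($R{\left(L,o \right)} = 6 + \frac{o + 21}{8} = 6 + \frac{21 + o}{8} = 6 + \left(\frac{21}{8} + \frac{o}{8}\right) = \frac{69}{8} + \frac{o}{8}$)
$\left(-199 + R{\left(22,10 \right)}\right)^{2} = \left(-199 + \left(\frac{69}{8} + \frac{1}{8} \cdot 10\right)\right)^{2} = \left(-199 + \left(\frac{69}{8} + \frac{5}{4}\right)\right)^{2} = \left(-199 + \frac{79}{8}\right)^{2} = \left(- \frac{1513}{8}\right)^{2} = \frac{2289169}{64}$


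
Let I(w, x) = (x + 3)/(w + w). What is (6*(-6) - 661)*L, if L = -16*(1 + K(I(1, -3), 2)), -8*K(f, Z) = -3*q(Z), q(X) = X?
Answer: 19516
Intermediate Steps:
I(w, x) = (3 + x)/(2*w) (I(w, x) = (3 + x)/((2*w)) = (3 + x)*(1/(2*w)) = (3 + x)/(2*w))
K(f, Z) = 3*Z/8 (K(f, Z) = -(-3)*Z/8 = 3*Z/8)
L = -28 (L = -16*(1 + (3/8)*2) = -16*(1 + 3/4) = -16*7/4 = -28)
(6*(-6) - 661)*L = (6*(-6) - 661)*(-28) = (-36 - 661)*(-28) = -697*(-28) = 19516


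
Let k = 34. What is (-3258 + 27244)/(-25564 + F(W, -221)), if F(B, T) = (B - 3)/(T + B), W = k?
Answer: -4485382/4780499 ≈ -0.93827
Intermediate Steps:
W = 34
F(B, T) = (-3 + B)/(B + T)
(-3258 + 27244)/(-25564 + F(W, -221)) = (-3258 + 27244)/(-25564 + (-3 + 34)/(34 - 221)) = 23986/(-25564 + 31/(-187)) = 23986/(-25564 - 1/187*31) = 23986/(-25564 - 31/187) = 23986/(-4780499/187) = 23986*(-187/4780499) = -4485382/4780499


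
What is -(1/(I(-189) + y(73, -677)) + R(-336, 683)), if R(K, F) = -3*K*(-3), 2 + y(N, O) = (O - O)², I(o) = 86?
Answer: 254015/84 ≈ 3024.0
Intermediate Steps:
y(N, O) = -2 (y(N, O) = -2 + (O - O)² = -2 + 0² = -2 + 0 = -2)
R(K, F) = 9*K
-(1/(I(-189) + y(73, -677)) + R(-336, 683)) = -(1/(86 - 2) + 9*(-336)) = -(1/84 - 3024) = -1*(-254015/84) = 254015/84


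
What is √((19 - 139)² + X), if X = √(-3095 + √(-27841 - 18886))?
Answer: √(14400 + √(-3095 + I*√46727)) ≈ 120.01 + 0.2319*I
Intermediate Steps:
X = √(-3095 + I*√46727) (X = √(-3095 + √(-46727)) = √(-3095 + I*√46727) ≈ 1.9416 + 55.667*I)
√((19 - 139)² + X) = √((19 - 139)² + √(-3095 + I*√46727)) = √((-120)² + √(-3095 + I*√46727)) = √(14400 + √(-3095 + I*√46727))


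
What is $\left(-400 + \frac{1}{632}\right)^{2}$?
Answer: $\frac{63907334401}{399424} \approx 1.6 \cdot 10^{5}$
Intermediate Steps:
$\left(-400 + \frac{1}{632}\right)^{2} = \left(- \frac{252799}{632}\right)^{2} = \frac{63907334401}{399424}$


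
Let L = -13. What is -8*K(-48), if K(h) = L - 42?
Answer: 440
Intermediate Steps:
K(h) = -55 (K(h) = -13 - 42 = -55)
-8*K(-48) = -8*(-55) = 440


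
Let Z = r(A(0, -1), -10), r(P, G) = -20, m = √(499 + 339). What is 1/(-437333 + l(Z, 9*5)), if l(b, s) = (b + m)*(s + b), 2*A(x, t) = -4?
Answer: -437833/191697212139 - 25*√838/191697212139 ≈ -2.2878e-6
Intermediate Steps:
A(x, t) = -2 (A(x, t) = (½)*(-4) = -2)
m = √838 ≈ 28.948
Z = -20
l(b, s) = (b + s)*(b + √838) (l(b, s) = (b + √838)*(s + b) = (b + √838)*(b + s) = (b + s)*(b + √838))
1/(-437333 + l(Z, 9*5)) = 1/(-437333 + ((-20)² - 180*5 - 20*√838 + (9*5)*√838)) = 1/(-437333 + (400 - 20*45 - 20*√838 + 45*√838)) = 1/(-437333 + (400 - 900 - 20*√838 + 45*√838)) = 1/(-437333 + (-500 + 25*√838)) = 1/(-437833 + 25*√838)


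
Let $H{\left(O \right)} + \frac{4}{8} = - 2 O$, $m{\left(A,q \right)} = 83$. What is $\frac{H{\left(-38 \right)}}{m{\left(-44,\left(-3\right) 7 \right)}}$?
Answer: $\frac{151}{166} \approx 0.90964$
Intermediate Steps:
$H{\left(O \right)} = - \frac{1}{2} - 2 O$
$\frac{H{\left(-38 \right)}}{m{\left(-44,\left(-3\right) 7 \right)}} = \frac{- \frac{1}{2} - -76}{83} = \left(- \frac{1}{2} + 76\right) \frac{1}{83} = \frac{151}{2} \cdot \frac{1}{83} = \frac{151}{166}$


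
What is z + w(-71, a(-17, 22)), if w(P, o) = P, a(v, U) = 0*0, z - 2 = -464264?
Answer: -464333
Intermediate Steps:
z = -464262 (z = 2 - 464264 = -464262)
a(v, U) = 0
z + w(-71, a(-17, 22)) = -464262 - 71 = -464333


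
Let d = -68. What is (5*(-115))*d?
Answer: 39100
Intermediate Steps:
(5*(-115))*d = (5*(-115))*(-68) = -575*(-68) = 39100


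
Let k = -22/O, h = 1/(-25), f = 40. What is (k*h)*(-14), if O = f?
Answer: -77/250 ≈ -0.30800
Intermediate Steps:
O = 40
h = -1/25 ≈ -0.040000
k = -11/20 (k = -22/40 = -22*1/40 = -11/20 ≈ -0.55000)
(k*h)*(-14) = -11/20*(-1/25)*(-14) = (11/500)*(-14) = -77/250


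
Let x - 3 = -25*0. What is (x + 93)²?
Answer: 9216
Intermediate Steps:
x = 3 (x = 3 - 25*0 = 3 + 0 = 3)
(x + 93)² = (3 + 93)² = 96² = 9216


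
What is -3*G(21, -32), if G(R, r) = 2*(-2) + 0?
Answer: 12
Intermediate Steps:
G(R, r) = -4 (G(R, r) = -4 + 0 = -4)
-3*G(21, -32) = -3*(-4) = 12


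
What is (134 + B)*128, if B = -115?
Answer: 2432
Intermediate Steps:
(134 + B)*128 = (134 - 115)*128 = 19*128 = 2432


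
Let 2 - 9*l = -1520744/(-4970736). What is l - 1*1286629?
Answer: -7194928672471/5592078 ≈ -1.2866e+6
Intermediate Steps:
l = 1052591/5592078 (l = 2/9 - (-1520744)/(9*(-4970736)) = 2/9 - (-1520744)*(-1)/(9*4970736) = 2/9 - ⅑*190093/621342 = 2/9 - 190093/5592078 = 1052591/5592078 ≈ 0.18823)
l - 1*1286629 = 1052591/5592078 - 1*1286629 = 1052591/5592078 - 1286629 = -7194928672471/5592078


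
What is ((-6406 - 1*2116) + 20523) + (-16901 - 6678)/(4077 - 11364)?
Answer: 87474866/7287 ≈ 12004.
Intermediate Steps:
((-6406 - 1*2116) + 20523) + (-16901 - 6678)/(4077 - 11364) = ((-6406 - 2116) + 20523) - 23579/(-7287) = (-8522 + 20523) - 23579*(-1/7287) = 12001 + 23579/7287 = 87474866/7287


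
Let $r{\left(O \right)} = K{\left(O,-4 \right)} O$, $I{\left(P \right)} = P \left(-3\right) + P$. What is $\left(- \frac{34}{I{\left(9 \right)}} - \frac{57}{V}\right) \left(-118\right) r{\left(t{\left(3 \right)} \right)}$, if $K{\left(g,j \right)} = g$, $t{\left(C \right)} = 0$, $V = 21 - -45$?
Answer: $0$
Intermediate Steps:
$V = 66$ ($V = 21 + 45 = 66$)
$I{\left(P \right)} = - 2 P$ ($I{\left(P \right)} = - 3 P + P = - 2 P$)
$r{\left(O \right)} = O^{2}$ ($r{\left(O \right)} = O O = O^{2}$)
$\left(- \frac{34}{I{\left(9 \right)}} - \frac{57}{V}\right) \left(-118\right) r{\left(t{\left(3 \right)} \right)} = \left(- \frac{34}{\left(-2\right) 9} - \frac{57}{66}\right) \left(-118\right) 0^{2} = \left(- \frac{34}{-18} - \frac{19}{22}\right) \left(-118\right) 0 = \left(\left(-34\right) \left(- \frac{1}{18}\right) - \frac{19}{22}\right) \left(-118\right) 0 = \left(\frac{17}{9} - \frac{19}{22}\right) \left(-118\right) 0 = \frac{203}{198} \left(-118\right) 0 = \left(- \frac{11977}{99}\right) 0 = 0$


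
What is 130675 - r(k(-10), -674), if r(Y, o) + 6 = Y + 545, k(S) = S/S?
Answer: 130135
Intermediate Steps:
k(S) = 1
r(Y, o) = 539 + Y (r(Y, o) = -6 + (Y + 545) = -6 + (545 + Y) = 539 + Y)
130675 - r(k(-10), -674) = 130675 - (539 + 1) = 130675 - 1*540 = 130675 - 540 = 130135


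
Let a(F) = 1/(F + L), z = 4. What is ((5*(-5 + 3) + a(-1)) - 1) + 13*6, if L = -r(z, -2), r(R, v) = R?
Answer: 334/5 ≈ 66.800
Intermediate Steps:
L = -4 (L = -1*4 = -4)
a(F) = 1/(-4 + F) (a(F) = 1/(F - 4) = 1/(-4 + F))
((5*(-5 + 3) + a(-1)) - 1) + 13*6 = ((5*(-5 + 3) + 1/(-4 - 1)) - 1) + 13*6 = ((5*(-2) + 1/(-5)) - 1) + 78 = ((-10 - 1/5) - 1) + 78 = (-51/5 - 1) + 78 = -56/5 + 78 = 334/5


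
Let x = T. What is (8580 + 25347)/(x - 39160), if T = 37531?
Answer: -11309/543 ≈ -20.827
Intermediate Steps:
x = 37531
(8580 + 25347)/(x - 39160) = (8580 + 25347)/(37531 - 39160) = 33927/(-1629) = 33927*(-1/1629) = -11309/543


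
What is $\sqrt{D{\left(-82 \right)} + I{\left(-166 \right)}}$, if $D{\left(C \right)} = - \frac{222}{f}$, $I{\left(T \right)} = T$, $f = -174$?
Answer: $\frac{i \sqrt{138533}}{29} \approx 12.834 i$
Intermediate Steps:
$D{\left(C \right)} = \frac{37}{29}$ ($D{\left(C \right)} = - \frac{222}{-174} = \left(-222\right) \left(- \frac{1}{174}\right) = \frac{37}{29}$)
$\sqrt{D{\left(-82 \right)} + I{\left(-166 \right)}} = \sqrt{\frac{37}{29} - 166} = \sqrt{- \frac{4777}{29}} = \frac{i \sqrt{138533}}{29}$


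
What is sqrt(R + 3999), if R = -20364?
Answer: I*sqrt(16365) ≈ 127.93*I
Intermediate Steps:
sqrt(R + 3999) = sqrt(-20364 + 3999) = sqrt(-16365) = I*sqrt(16365)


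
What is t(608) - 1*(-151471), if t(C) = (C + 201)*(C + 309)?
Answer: 893324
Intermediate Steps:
t(C) = (201 + C)*(309 + C)
t(608) - 1*(-151471) = (62109 + 608² + 510*608) - 1*(-151471) = (62109 + 369664 + 310080) + 151471 = 741853 + 151471 = 893324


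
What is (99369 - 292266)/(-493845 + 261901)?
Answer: 192897/231944 ≈ 0.83165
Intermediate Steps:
(99369 - 292266)/(-493845 + 261901) = -192897/(-231944) = -192897*(-1/231944) = 192897/231944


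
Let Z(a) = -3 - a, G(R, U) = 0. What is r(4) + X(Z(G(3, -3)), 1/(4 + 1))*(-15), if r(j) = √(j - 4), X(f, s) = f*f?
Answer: -135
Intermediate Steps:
X(f, s) = f²
r(j) = √(-4 + j)
r(4) + X(Z(G(3, -3)), 1/(4 + 1))*(-15) = √(-4 + 4) + (-3 - 1*0)²*(-15) = √0 + (-3 + 0)²*(-15) = 0 + (-3)²*(-15) = 0 + 9*(-15) = 0 - 135 = -135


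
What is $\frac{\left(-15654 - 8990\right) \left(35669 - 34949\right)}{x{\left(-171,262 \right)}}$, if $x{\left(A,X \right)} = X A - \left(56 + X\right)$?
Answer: $\frac{18483}{47} \approx 393.26$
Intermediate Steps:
$x{\left(A,X \right)} = -56 - X + A X$ ($x{\left(A,X \right)} = A X - \left(56 + X\right) = -56 - X + A X$)
$\frac{\left(-15654 - 8990\right) \left(35669 - 34949\right)}{x{\left(-171,262 \right)}} = \frac{\left(-15654 - 8990\right) \left(35669 - 34949\right)}{-56 - 262 - 44802} = \frac{\left(-24644\right) 720}{-56 - 262 - 44802} = - \frac{17743680}{-45120} = \left(-17743680\right) \left(- \frac{1}{45120}\right) = \frac{18483}{47}$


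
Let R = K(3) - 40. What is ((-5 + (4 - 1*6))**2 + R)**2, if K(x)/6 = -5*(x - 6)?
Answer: 9801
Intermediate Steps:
K(x) = 180 - 30*x (K(x) = 6*(-5*(x - 6)) = 6*(-5*(-6 + x)) = 6*(30 - 5*x) = 180 - 30*x)
R = 50 (R = (180 - 30*3) - 40 = (180 - 90) - 40 = 90 - 40 = 50)
((-5 + (4 - 1*6))**2 + R)**2 = ((-5 + (4 - 1*6))**2 + 50)**2 = ((-5 + (4 - 6))**2 + 50)**2 = ((-5 - 2)**2 + 50)**2 = ((-7)**2 + 50)**2 = (49 + 50)**2 = 99**2 = 9801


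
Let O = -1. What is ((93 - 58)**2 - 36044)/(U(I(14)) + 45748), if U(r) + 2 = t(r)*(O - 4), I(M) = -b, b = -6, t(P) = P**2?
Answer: -34819/45566 ≈ -0.76414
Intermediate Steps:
I(M) = 6 (I(M) = -1*(-6) = 6)
U(r) = -2 - 5*r**2 (U(r) = -2 + r**2*(-1 - 4) = -2 + r**2*(-5) = -2 - 5*r**2)
((93 - 58)**2 - 36044)/(U(I(14)) + 45748) = ((93 - 58)**2 - 36044)/((-2 - 5*6**2) + 45748) = (35**2 - 36044)/((-2 - 5*36) + 45748) = (1225 - 36044)/((-2 - 180) + 45748) = -34819/(-182 + 45748) = -34819/45566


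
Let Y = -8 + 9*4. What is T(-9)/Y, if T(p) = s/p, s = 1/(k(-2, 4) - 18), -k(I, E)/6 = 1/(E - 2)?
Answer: 1/5292 ≈ 0.00018896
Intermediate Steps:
k(I, E) = -6/(-2 + E) (k(I, E) = -6/(E - 2) = -6/(-2 + E))
s = -1/21 (s = 1/(-6/(-2 + 4) - 18) = 1/(-6/2 - 18) = 1/(-6*½ - 18) = 1/(-3 - 18) = 1/(-21) = -1/21 ≈ -0.047619)
T(p) = -1/(21*p)
Y = 28 (Y = -8 + 36 = 28)
T(-9)/Y = -1/21/(-9)/28 = -1/21*(-⅑)*(1/28) = (1/189)*(1/28) = 1/5292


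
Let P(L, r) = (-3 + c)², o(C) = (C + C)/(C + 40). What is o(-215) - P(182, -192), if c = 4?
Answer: 51/35 ≈ 1.4571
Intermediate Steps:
o(C) = 2*C/(40 + C) (o(C) = (2*C)/(40 + C) = 2*C/(40 + C))
P(L, r) = 1 (P(L, r) = (-3 + 4)² = 1² = 1)
o(-215) - P(182, -192) = 2*(-215)/(40 - 215) - 1*1 = 2*(-215)/(-175) - 1 = 2*(-215)*(-1/175) - 1 = 86/35 - 1 = 51/35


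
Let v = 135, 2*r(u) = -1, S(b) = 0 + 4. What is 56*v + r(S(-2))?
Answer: 15119/2 ≈ 7559.5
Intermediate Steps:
S(b) = 4
r(u) = -1/2 (r(u) = (1/2)*(-1) = -1/2)
56*v + r(S(-2)) = 56*135 - 1/2 = 7560 - 1/2 = 15119/2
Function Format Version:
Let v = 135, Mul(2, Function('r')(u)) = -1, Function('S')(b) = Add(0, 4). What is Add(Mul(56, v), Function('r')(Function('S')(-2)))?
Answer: Rational(15119, 2) ≈ 7559.5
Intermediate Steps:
Function('S')(b) = 4
Function('r')(u) = Rational(-1, 2) (Function('r')(u) = Mul(Rational(1, 2), -1) = Rational(-1, 2))
Add(Mul(56, v), Function('r')(Function('S')(-2))) = Add(Mul(56, 135), Rational(-1, 2)) = Add(7560, Rational(-1, 2)) = Rational(15119, 2)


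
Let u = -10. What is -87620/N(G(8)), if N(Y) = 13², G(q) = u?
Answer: -6740/13 ≈ -518.46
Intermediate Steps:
G(q) = -10
N(Y) = 169
-87620/N(G(8)) = -87620/169 = -87620*1/169 = -6740/13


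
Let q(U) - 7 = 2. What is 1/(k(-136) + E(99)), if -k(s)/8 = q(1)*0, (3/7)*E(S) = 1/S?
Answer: 297/7 ≈ 42.429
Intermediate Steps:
E(S) = 7/(3*S)
q(U) = 9 (q(U) = 7 + 2 = 9)
k(s) = 0 (k(s) = -72*0 = -8*0 = 0)
1/(k(-136) + E(99)) = 1/(0 + (7/3)/99) = 1/(0 + (7/3)*(1/99)) = 1/(0 + 7/297) = 1/(7/297) = 297/7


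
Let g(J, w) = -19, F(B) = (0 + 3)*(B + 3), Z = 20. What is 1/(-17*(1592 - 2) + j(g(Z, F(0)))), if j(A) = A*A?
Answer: -1/26669 ≈ -3.7497e-5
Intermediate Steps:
F(B) = 9 + 3*B (F(B) = 3*(3 + B) = 9 + 3*B)
j(A) = A²
1/(-17*(1592 - 2) + j(g(Z, F(0)))) = 1/(-17*(1592 - 2) + (-19)²) = 1/(-17*1590 + 361) = 1/(-27030 + 361) = 1/(-26669) = -1/26669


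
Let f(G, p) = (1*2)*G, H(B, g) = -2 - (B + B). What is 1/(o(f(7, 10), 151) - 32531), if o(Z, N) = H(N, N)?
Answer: -1/32835 ≈ -3.0455e-5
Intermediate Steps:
H(B, g) = -2 - 2*B
f(G, p) = 2*G
o(Z, N) = -2 - 2*N
1/(o(f(7, 10), 151) - 32531) = 1/((-2 - 2*151) - 32531) = 1/((-2 - 302) - 32531) = 1/(-304 - 32531) = 1/(-32835) = -1/32835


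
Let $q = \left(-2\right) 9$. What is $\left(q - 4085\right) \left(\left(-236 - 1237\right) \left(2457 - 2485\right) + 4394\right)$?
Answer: $-187252714$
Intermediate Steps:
$q = -18$
$\left(q - 4085\right) \left(\left(-236 - 1237\right) \left(2457 - 2485\right) + 4394\right) = \left(-18 - 4085\right) \left(\left(-236 - 1237\right) \left(2457 - 2485\right) + 4394\right) = - 4103 \left(\left(-1473\right) \left(-28\right) + 4394\right) = - 4103 \left(41244 + 4394\right) = \left(-4103\right) 45638 = -187252714$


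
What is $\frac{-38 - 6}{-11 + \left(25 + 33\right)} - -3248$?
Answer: $\frac{152612}{47} \approx 3247.1$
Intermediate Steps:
$\frac{-38 - 6}{-11 + \left(25 + 33\right)} - -3248 = - \frac{44}{-11 + 58} + 3248 = - \frac{44}{47} + 3248 = \frac{152612}{47}$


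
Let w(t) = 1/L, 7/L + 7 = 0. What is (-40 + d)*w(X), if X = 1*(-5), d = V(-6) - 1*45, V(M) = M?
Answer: 91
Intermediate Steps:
d = -51 (d = -6 - 1*45 = -6 - 45 = -51)
L = -1 (L = 7/(-7 + 0) = 7/(-7) = 7*(-⅐) = -1)
X = -5
w(t) = -1 (w(t) = 1/(-1) = -1)
(-40 + d)*w(X) = (-40 - 51)*(-1) = -91*(-1) = 91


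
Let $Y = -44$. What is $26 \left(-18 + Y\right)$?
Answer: $-1612$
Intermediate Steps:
$26 \left(-18 + Y\right) = 26 \left(-18 - 44\right) = 26 \left(-62\right) = -1612$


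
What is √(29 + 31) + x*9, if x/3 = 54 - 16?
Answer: 1026 + 2*√15 ≈ 1033.7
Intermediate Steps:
x = 114 (x = 3*(54 - 16) = 3*38 = 114)
√(29 + 31) + x*9 = √(29 + 31) + 114*9 = √60 + 1026 = 2*√15 + 1026 = 1026 + 2*√15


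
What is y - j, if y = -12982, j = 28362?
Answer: -41344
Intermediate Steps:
y - j = -12982 - 1*28362 = -12982 - 28362 = -41344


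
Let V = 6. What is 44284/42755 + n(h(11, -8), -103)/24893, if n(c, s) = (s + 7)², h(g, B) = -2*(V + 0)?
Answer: 1496391692/1064300215 ≈ 1.4060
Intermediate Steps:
h(g, B) = -12 (h(g, B) = -2*(6 + 0) = -2*6 = -12)
n(c, s) = (7 + s)²
44284/42755 + n(h(11, -8), -103)/24893 = 44284/42755 + (7 - 103)²/24893 = 44284*(1/42755) + (-96)²*(1/24893) = 44284/42755 + 9216*(1/24893) = 44284/42755 + 9216/24893 = 1496391692/1064300215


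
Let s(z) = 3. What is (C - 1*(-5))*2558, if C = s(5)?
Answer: 20464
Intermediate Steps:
C = 3
(C - 1*(-5))*2558 = (3 - 1*(-5))*2558 = (3 + 5)*2558 = 8*2558 = 20464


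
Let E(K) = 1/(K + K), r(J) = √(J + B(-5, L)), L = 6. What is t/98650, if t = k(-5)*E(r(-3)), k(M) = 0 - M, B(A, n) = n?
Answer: √3/118380 ≈ 1.4631e-5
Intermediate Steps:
r(J) = √(6 + J) (r(J) = √(J + 6) = √(6 + J))
E(K) = 1/(2*K)
k(M) = -M
t = 5*√3/6 (t = (-1*(-5))*(1/(2*(√(6 - 3)))) = 5*(1/(2*(√3))) = 5*((√3/3)/2) = 5*(√3/6) = 5*√3/6 ≈ 1.4434)
t/98650 = (5*√3/6)/98650 = (5*√3/6)*(1/98650) = √3/118380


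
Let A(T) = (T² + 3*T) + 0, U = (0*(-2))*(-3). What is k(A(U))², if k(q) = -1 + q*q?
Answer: 1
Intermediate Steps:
U = 0 (U = 0*(-3) = 0)
A(T) = T² + 3*T
k(q) = -1 + q²
k(A(U))² = (-1 + (0*(3 + 0))²)² = (-1 + (0*3)²)² = (-1 + 0²)² = (-1 + 0)² = (-1)² = 1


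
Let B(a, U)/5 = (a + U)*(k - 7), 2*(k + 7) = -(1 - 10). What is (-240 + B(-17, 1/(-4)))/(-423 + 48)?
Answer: -309/200 ≈ -1.5450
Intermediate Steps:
k = -5/2 (k = -7 + (-(1 - 10))/2 = -7 + (-1*(-9))/2 = -7 + (1/2)*9 = -7 + 9/2 = -5/2 ≈ -2.5000)
B(a, U) = -95*U/2 - 95*a/2 (B(a, U) = 5*((a + U)*(-5/2 - 7)) = 5*((U + a)*(-19/2)) = 5*(-19*U/2 - 19*a/2) = -95*U/2 - 95*a/2)
(-240 + B(-17, 1/(-4)))/(-423 + 48) = (-240 + (-95/2/(-4) - 95/2*(-17)))/(-423 + 48) = (-240 + (-95/2*(-1/4) + 1615/2))/(-375) = -(-240 + (95/8 + 1615/2))/375 = -(-240 + 6555/8)/375 = -1/375*4635/8 = -309/200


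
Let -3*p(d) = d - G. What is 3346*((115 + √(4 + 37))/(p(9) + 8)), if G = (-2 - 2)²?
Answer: 1154370/31 + 10038*√41/31 ≈ 39311.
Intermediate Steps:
G = 16 (G = (-4)² = 16)
p(d) = 16/3 - d/3 (p(d) = -(d - 1*16)/3 = -(d - 16)/3 = -(-16 + d)/3 = 16/3 - d/3)
3346*((115 + √(4 + 37))/(p(9) + 8)) = 3346*((115 + √(4 + 37))/((16/3 - ⅓*9) + 8)) = 3346*((115 + √41)/((16/3 - 3) + 8)) = 3346*((115 + √41)/(7/3 + 8)) = 3346*((115 + √41)/(31/3)) = 3346*((115 + √41)*(3/31)) = 3346*(345/31 + 3*√41/31) = 1154370/31 + 10038*√41/31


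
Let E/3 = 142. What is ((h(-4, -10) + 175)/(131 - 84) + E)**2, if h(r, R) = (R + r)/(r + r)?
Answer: 6527832025/35344 ≈ 1.8469e+5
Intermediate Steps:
h(r, R) = (R + r)/(2*r) (h(r, R) = (R + r)/((2*r)) = (R + r)*(1/(2*r)) = (R + r)/(2*r))
E = 426 (E = 3*142 = 426)
((h(-4, -10) + 175)/(131 - 84) + E)**2 = (((1/2)*(-10 - 4)/(-4) + 175)/(131 - 84) + 426)**2 = (((1/2)*(-1/4)*(-14) + 175)/47 + 426)**2 = ((7/4 + 175)*(1/47) + 426)**2 = ((707/4)*(1/47) + 426)**2 = (707/188 + 426)**2 = (80795/188)**2 = 6527832025/35344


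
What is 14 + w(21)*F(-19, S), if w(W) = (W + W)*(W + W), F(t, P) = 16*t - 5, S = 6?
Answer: -545062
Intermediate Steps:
F(t, P) = -5 + 16*t
w(W) = 4*W² (w(W) = (2*W)*(2*W) = 4*W²)
14 + w(21)*F(-19, S) = 14 + (4*21²)*(-5 + 16*(-19)) = 14 + (4*441)*(-5 - 304) = 14 + 1764*(-309) = 14 - 545076 = -545062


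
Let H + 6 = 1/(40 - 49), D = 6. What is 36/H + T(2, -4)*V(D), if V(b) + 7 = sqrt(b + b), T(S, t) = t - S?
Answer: 1986/55 - 12*sqrt(3) ≈ 15.324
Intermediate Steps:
H = -55/9 (H = -6 + 1/(40 - 49) = -6 + 1/(-9) = -6 - 1/9 = -55/9 ≈ -6.1111)
V(b) = -7 + sqrt(2)*sqrt(b) (V(b) = -7 + sqrt(b + b) = -7 + sqrt(2*b) = -7 + sqrt(2)*sqrt(b))
36/H + T(2, -4)*V(D) = 36/(-55/9) + (-4 - 1*2)*(-7 + sqrt(2)*sqrt(6)) = 36*(-9/55) + (-4 - 2)*(-7 + 2*sqrt(3)) = -324/55 - 6*(-7 + 2*sqrt(3)) = -324/55 + (42 - 12*sqrt(3)) = 1986/55 - 12*sqrt(3)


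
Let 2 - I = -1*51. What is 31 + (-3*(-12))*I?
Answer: 1939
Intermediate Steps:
I = 53 (I = 2 - (-1)*51 = 2 - 1*(-51) = 2 + 51 = 53)
31 + (-3*(-12))*I = 31 - 3*(-12)*53 = 31 + 36*53 = 31 + 1908 = 1939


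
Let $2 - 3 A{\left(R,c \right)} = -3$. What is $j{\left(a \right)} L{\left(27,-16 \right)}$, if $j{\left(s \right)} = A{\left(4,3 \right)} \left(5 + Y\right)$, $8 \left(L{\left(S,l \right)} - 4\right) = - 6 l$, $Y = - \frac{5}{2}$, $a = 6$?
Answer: $\frac{200}{3} \approx 66.667$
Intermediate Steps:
$A{\left(R,c \right)} = \frac{5}{3}$ ($A{\left(R,c \right)} = \frac{2}{3} - -1 = \frac{2}{3} + 1 = \frac{5}{3}$)
$Y = - \frac{5}{2}$ ($Y = \left(-5\right) \frac{1}{2} = - \frac{5}{2} \approx -2.5$)
$L{\left(S,l \right)} = 4 - \frac{3 l}{4}$ ($L{\left(S,l \right)} = 4 + \frac{\left(-6\right) l}{8} = 4 - \frac{3 l}{4}$)
$j{\left(s \right)} = \frac{25}{6}$ ($j{\left(s \right)} = \frac{5 \left(5 - \frac{5}{2}\right)}{3} = \frac{5}{3} \cdot \frac{5}{2} = \frac{25}{6}$)
$j{\left(a \right)} L{\left(27,-16 \right)} = \frac{25 \left(4 - -12\right)}{6} = \frac{25 \left(4 + 12\right)}{6} = \frac{25}{6} \cdot 16 = \frac{200}{3}$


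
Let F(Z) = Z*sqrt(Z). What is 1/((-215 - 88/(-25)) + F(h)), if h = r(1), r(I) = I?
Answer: -25/5262 ≈ -0.0047510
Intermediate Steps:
h = 1
F(Z) = Z**(3/2)
1/((-215 - 88/(-25)) + F(h)) = 1/((-215 - 88/(-25)) + 1**(3/2)) = 1/((-215 - 88*(-1/25)) + 1) = 1/((-215 + 88/25) + 1) = 1/(-5287/25 + 1) = 1/(-5262/25) = -25/5262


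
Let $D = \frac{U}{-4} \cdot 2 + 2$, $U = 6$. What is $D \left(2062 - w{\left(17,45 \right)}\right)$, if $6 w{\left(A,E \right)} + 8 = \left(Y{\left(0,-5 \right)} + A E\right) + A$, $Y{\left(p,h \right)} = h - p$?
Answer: $- \frac{11603}{6} \approx -1933.8$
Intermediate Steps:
$w{\left(A,E \right)} = - \frac{13}{6} + \frac{A}{6} + \frac{A E}{6}$ ($w{\left(A,E \right)} = - \frac{4}{3} + \frac{\left(\left(-5 - 0\right) + A E\right) + A}{6} = - \frac{4}{3} + \frac{\left(\left(-5 + 0\right) + A E\right) + A}{6} = - \frac{4}{3} + \frac{\left(-5 + A E\right) + A}{6} = - \frac{4}{3} + \frac{-5 + A + A E}{6} = - \frac{4}{3} + \left(- \frac{5}{6} + \frac{A}{6} + \frac{A E}{6}\right) = - \frac{13}{6} + \frac{A}{6} + \frac{A E}{6}$)
$D = -1$ ($D = \frac{6}{-4} \cdot 2 + 2 = 6 \left(- \frac{1}{4}\right) 2 + 2 = \left(- \frac{3}{2}\right) 2 + 2 = -3 + 2 = -1$)
$D \left(2062 - w{\left(17,45 \right)}\right) = - (2062 - \left(- \frac{13}{6} + \frac{1}{6} \cdot 17 + \frac{1}{6} \cdot 17 \cdot 45\right)) = - (2062 - \left(- \frac{13}{6} + \frac{17}{6} + \frac{255}{2}\right)) = - (2062 - \frac{769}{6}) = \left(-1\right) \frac{11603}{6} = - \frac{11603}{6}$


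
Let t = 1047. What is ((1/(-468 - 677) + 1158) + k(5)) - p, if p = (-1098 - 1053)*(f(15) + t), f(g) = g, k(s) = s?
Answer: 2616926124/1145 ≈ 2.2855e+6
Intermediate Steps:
p = -2284362 (p = (-1098 - 1053)*(15 + 1047) = -2151*1062 = -2284362)
((1/(-468 - 677) + 1158) + k(5)) - p = ((1/(-468 - 677) + 1158) + 5) - 1*(-2284362) = ((1/(-1145) + 1158) + 5) + 2284362 = ((-1/1145 + 1158) + 5) + 2284362 = (1325909/1145 + 5) + 2284362 = 1331634/1145 + 2284362 = 2616926124/1145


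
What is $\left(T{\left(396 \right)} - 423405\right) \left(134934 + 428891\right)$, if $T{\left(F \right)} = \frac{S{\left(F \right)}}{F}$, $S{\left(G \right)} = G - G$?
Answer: $-238726324125$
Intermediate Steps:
$S{\left(G \right)} = 0$
$T{\left(F \right)} = 0$ ($T{\left(F \right)} = \frac{0}{F} = 0$)
$\left(T{\left(396 \right)} - 423405\right) \left(134934 + 428891\right) = \left(0 - 423405\right) \left(134934 + 428891\right) = \left(-423405\right) 563825 = -238726324125$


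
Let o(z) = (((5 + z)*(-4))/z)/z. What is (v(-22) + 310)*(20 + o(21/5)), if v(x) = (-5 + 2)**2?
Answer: 2520100/441 ≈ 5714.5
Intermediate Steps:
v(x) = 9 (v(x) = (-3)**2 = 9)
o(z) = (-20 - 4*z)/z**2 (o(z) = ((-20 - 4*z)/z)/z = (-20 - 4*z)/z**2)
(v(-22) + 310)*(20 + o(21/5)) = (9 + 310)*(20 + 4*(-5 - 21/5)/(21/5)**2) = 319*(20 + 4*(-5 - 21/5)/(21*(1/5))**2) = 319*(20 + 4*(-5 - 1*21/5)/(21/5)**2) = 319*(20 + 4*(25/441)*(-5 - 21/5)) = 319*(20 + 4*(25/441)*(-46/5)) = 319*(20 - 920/441) = 319*(7900/441) = 2520100/441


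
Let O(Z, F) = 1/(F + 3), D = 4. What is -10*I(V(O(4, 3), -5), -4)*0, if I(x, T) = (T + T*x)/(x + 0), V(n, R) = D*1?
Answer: 0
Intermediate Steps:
O(Z, F) = 1/(3 + F)
V(n, R) = 4 (V(n, R) = 4*1 = 4)
I(x, T) = (T + T*x)/x
-10*I(V(O(4, 3), -5), -4)*0 = -10*(-4 - 4/4)*0 = -10*(-4 - 4*1/4)*0 = -10*(-4 - 1)*0 = -10*(-5)*0 = 50*0 = 0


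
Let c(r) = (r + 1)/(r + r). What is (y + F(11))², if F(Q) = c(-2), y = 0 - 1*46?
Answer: 33489/16 ≈ 2093.1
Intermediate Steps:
y = -46 (y = 0 - 46 = -46)
c(r) = (1 + r)/(2*r) (c(r) = (1 + r)/((2*r)) = (1 + r)*(1/(2*r)) = (1 + r)/(2*r))
F(Q) = ¼ (F(Q) = (½)*(1 - 2)/(-2) = (½)*(-½)*(-1) = ¼)
(y + F(11))² = (-46 + ¼)² = (-183/4)² = 33489/16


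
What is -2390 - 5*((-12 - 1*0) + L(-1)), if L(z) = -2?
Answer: -2320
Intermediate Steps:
-2390 - 5*((-12 - 1*0) + L(-1)) = -2390 - 5*((-12 - 1*0) - 2) = -2390 - 5*((-12 + 0) - 2) = -2390 - 5*(-12 - 2) = -2390 - 5*(-14) = -2390 - 1*(-70) = -2390 + 70 = -2320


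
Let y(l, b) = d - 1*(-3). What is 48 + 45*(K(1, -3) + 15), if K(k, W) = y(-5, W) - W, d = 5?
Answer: 1218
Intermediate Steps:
y(l, b) = 8 (y(l, b) = 5 - 1*(-3) = 5 + 3 = 8)
K(k, W) = 8 - W
48 + 45*(K(1, -3) + 15) = 48 + 45*((8 - 1*(-3)) + 15) = 48 + 45*((8 + 3) + 15) = 48 + 45*(11 + 15) = 48 + 45*26 = 48 + 1170 = 1218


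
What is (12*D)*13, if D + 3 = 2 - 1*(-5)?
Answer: 624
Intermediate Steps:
D = 4 (D = -3 + (2 - 1*(-5)) = -3 + (2 + 5) = -3 + 7 = 4)
(12*D)*13 = (12*4)*13 = 48*13 = 624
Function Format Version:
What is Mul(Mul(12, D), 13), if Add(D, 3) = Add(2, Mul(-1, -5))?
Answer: 624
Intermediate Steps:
D = 4 (D = Add(-3, Add(2, Mul(-1, -5))) = Add(-3, Add(2, 5)) = Add(-3, 7) = 4)
Mul(Mul(12, D), 13) = Mul(Mul(12, 4), 13) = Mul(48, 13) = 624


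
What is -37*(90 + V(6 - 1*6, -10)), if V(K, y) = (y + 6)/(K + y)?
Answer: -16724/5 ≈ -3344.8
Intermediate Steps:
V(K, y) = (6 + y)/(K + y)
-37*(90 + V(6 - 1*6, -10)) = -37*(90 + (6 - 10)/((6 - 1*6) - 10)) = -37*(90 - 4/((6 - 6) - 10)) = -37*(90 - 4/(0 - 10)) = -37*(90 - 4/(-10)) = -37*(90 - ⅒*(-4)) = -37*(90 + ⅖) = -37*452/5 = -16724/5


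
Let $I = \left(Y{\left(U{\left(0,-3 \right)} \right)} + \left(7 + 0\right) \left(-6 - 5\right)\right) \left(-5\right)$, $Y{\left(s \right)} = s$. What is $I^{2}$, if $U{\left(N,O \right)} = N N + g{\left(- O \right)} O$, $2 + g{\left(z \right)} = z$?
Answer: $160000$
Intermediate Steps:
$g{\left(z \right)} = -2 + z$
$U{\left(N,O \right)} = N^{2} + O \left(-2 - O\right)$ ($U{\left(N,O \right)} = N N + \left(-2 - O\right) O = N^{2} + O \left(-2 - O\right)$)
$I = 400$ ($I = \left(\left(0^{2} - - 3 \left(2 - 3\right)\right) + \left(7 + 0\right) \left(-6 - 5\right)\right) \left(-5\right) = \left(\left(0 - \left(-3\right) \left(-1\right)\right) + 7 \left(-11\right)\right) \left(-5\right) = \left(\left(0 - 3\right) - 77\right) \left(-5\right) = \left(-3 - 77\right) \left(-5\right) = \left(-80\right) \left(-5\right) = 400$)
$I^{2} = 400^{2} = 160000$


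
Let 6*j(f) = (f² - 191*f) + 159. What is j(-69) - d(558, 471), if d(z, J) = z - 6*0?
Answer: 4917/2 ≈ 2458.5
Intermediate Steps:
d(z, J) = z (d(z, J) = z + 0 = z)
j(f) = 53/2 - 191*f/6 + f²/6 (j(f) = ((f² - 191*f) + 159)/6 = (159 + f² - 191*f)/6 = 53/2 - 191*f/6 + f²/6)
j(-69) - d(558, 471) = (53/2 - 191/6*(-69) + (⅙)*(-69)²) - 1*558 = (53/2 + 4393/2 + (⅙)*4761) - 558 = (53/2 + 4393/2 + 1587/2) - 558 = 6033/2 - 558 = 4917/2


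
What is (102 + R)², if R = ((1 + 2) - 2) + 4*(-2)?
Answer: 9025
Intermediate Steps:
R = -7 (R = (3 - 2) - 8 = 1 - 8 = -7)
(102 + R)² = (102 - 7)² = 95² = 9025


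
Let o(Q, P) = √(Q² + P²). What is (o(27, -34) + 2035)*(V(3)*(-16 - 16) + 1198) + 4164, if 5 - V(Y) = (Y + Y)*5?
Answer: 4070094 + 1998*√1885 ≈ 4.1568e+6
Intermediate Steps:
V(Y) = 5 - 10*Y (V(Y) = 5 - (Y + Y)*5 = 5 - 2*Y*5 = 5 - 10*Y)
o(Q, P) = √(P² + Q²)
(o(27, -34) + 2035)*(V(3)*(-16 - 16) + 1198) + 4164 = (√((-34)² + 27²) + 2035)*((5 - 10*3)*(-16 - 16) + 1198) + 4164 = (√(1156 + 729) + 2035)*((5 - 30)*(-32) + 1198) + 4164 = (√1885 + 2035)*(-25*(-32) + 1198) + 4164 = (2035 + √1885)*(800 + 1198) + 4164 = (2035 + √1885)*1998 + 4164 = (4065930 + 1998*√1885) + 4164 = 4070094 + 1998*√1885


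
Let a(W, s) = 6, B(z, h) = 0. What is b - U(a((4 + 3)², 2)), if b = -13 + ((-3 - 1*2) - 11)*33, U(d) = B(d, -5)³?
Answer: -541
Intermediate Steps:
U(d) = 0 (U(d) = 0³ = 0)
b = -541 (b = -13 + ((-3 - 2) - 11)*33 = -13 + (-5 - 11)*33 = -13 - 16*33 = -13 - 528 = -541)
b - U(a((4 + 3)², 2)) = -541 - 1*0 = -541 + 0 = -541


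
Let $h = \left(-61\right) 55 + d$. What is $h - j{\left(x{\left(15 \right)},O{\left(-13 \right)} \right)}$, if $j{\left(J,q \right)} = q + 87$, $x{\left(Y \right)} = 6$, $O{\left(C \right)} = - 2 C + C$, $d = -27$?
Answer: $-3482$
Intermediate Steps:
$O{\left(C \right)} = - C$
$h = -3382$ ($h = \left(-61\right) 55 - 27 = -3355 - 27 = -3382$)
$j{\left(J,q \right)} = 87 + q$
$h - j{\left(x{\left(15 \right)},O{\left(-13 \right)} \right)} = -3382 - \left(87 - -13\right) = -3382 - \left(87 + 13\right) = -3382 - 100 = -3482$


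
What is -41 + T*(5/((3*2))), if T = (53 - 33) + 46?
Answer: 14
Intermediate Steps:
T = 66 (T = 20 + 46 = 66)
-41 + T*(5/((3*2))) = -41 + 66*(5/((3*2))) = -41 + 66*(5/6) = -41 + 66*(5*(⅙)) = -41 + 66*(⅚) = -41 + 55 = 14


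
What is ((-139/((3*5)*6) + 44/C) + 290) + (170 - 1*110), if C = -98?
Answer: 1534709/4410 ≈ 348.01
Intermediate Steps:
((-139/((3*5)*6) + 44/C) + 290) + (170 - 1*110) = ((-139/((3*5)*6) + 44/(-98)) + 290) + (170 - 1*110) = ((-139/(15*6) + 44*(-1/98)) + 290) + (170 - 110) = ((-139/90 - 22/49) + 290) + 60 = (-8791/4410 + 290) + 60 = 1270109/4410 + 60 = 1534709/4410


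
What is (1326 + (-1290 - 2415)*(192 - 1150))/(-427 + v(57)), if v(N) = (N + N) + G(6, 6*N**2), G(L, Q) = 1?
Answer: -22761/2 ≈ -11381.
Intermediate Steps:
v(N) = 1 + 2*N (v(N) = (N + N) + 1 = 2*N + 1 = 1 + 2*N)
(1326 + (-1290 - 2415)*(192 - 1150))/(-427 + v(57)) = (1326 + (-1290 - 2415)*(192 - 1150))/(-427 + (1 + 2*57)) = (1326 - 3705*(-958))/(-427 + (1 + 114)) = (1326 + 3549390)/(-427 + 115) = 3550716/(-312) = 3550716*(-1/312) = -22761/2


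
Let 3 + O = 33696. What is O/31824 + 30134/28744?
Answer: 80310667/38114544 ≈ 2.1071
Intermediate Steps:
O = 33693 (O = -3 + 33696 = 33693)
O/31824 + 30134/28744 = 33693/31824 + 30134/28744 = 33693*(1/31824) + 30134*(1/28744) = 11231/10608 + 15067/14372 = 80310667/38114544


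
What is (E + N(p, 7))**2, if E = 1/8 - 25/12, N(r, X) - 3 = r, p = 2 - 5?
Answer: 2209/576 ≈ 3.8351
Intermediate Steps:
p = -3
N(r, X) = 3 + r
E = -47/24 (E = 1*(1/8) - 25*1/12 = 1/8 - 25/12 = -47/24 ≈ -1.9583)
(E + N(p, 7))**2 = (-47/24 + (3 - 3))**2 = (-47/24 + 0)**2 = (-47/24)**2 = 2209/576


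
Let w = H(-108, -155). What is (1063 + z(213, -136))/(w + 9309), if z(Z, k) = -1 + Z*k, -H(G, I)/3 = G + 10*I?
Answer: -9302/4761 ≈ -1.9538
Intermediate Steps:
H(G, I) = -30*I - 3*G (H(G, I) = -3*(G + 10*I) = -30*I - 3*G)
w = 4974 (w = -30*(-155) - 3*(-108) = 4650 + 324 = 4974)
(1063 + z(213, -136))/(w + 9309) = (1063 + (-1 + 213*(-136)))/(4974 + 9309) = (1063 + (-1 - 28968))/14283 = (1063 - 28969)*(1/14283) = -27906*1/14283 = -9302/4761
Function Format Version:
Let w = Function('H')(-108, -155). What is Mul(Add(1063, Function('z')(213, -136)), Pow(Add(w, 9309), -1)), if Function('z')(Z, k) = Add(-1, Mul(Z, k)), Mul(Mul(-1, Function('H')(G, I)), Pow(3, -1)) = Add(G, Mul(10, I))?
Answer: Rational(-9302, 4761) ≈ -1.9538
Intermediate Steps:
Function('H')(G, I) = Add(Mul(-30, I), Mul(-3, G)) (Function('H')(G, I) = Mul(-3, Add(G, Mul(10, I))) = Add(Mul(-30, I), Mul(-3, G)))
w = 4974 (w = Add(Mul(-30, -155), Mul(-3, -108)) = Add(4650, 324) = 4974)
Mul(Add(1063, Function('z')(213, -136)), Pow(Add(w, 9309), -1)) = Mul(Add(1063, Add(-1, Mul(213, -136))), Pow(Add(4974, 9309), -1)) = Mul(Add(1063, Add(-1, -28968)), Pow(14283, -1)) = Mul(Add(1063, -28969), Rational(1, 14283)) = Mul(-27906, Rational(1, 14283)) = Rational(-9302, 4761)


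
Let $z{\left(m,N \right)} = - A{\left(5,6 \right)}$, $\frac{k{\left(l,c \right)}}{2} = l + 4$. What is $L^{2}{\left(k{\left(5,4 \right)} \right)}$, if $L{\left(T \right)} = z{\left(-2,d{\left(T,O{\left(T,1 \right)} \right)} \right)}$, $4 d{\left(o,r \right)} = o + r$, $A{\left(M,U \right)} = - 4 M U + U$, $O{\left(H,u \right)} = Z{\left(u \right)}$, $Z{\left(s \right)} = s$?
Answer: $12996$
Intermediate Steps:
$O{\left(H,u \right)} = u$
$A{\left(M,U \right)} = U - 4 M U$ ($A{\left(M,U \right)} = - 4 M U + U = U - 4 M U$)
$d{\left(o,r \right)} = \frac{o}{4} + \frac{r}{4}$ ($d{\left(o,r \right)} = \frac{o + r}{4} = \frac{o}{4} + \frac{r}{4}$)
$k{\left(l,c \right)} = 8 + 2 l$ ($k{\left(l,c \right)} = 2 \left(l + 4\right) = 2 \left(4 + l\right) = 8 + 2 l$)
$z{\left(m,N \right)} = 114$ ($z{\left(m,N \right)} = - 6 \left(1 - 20\right) = - 6 \left(-19\right) = \left(-1\right) \left(-114\right) = 114$)
$L{\left(T \right)} = 114$
$L^{2}{\left(k{\left(5,4 \right)} \right)} = 114^{2} = 12996$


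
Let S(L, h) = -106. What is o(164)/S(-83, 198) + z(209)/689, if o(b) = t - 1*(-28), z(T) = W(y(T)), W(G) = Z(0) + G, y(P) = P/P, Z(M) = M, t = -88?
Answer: 391/689 ≈ 0.56749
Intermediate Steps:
y(P) = 1
W(G) = G (W(G) = 0 + G = G)
z(T) = 1
o(b) = -60 (o(b) = -88 - 1*(-28) = -88 + 28 = -60)
o(164)/S(-83, 198) + z(209)/689 = -60/(-106) + 1/689 = -60*(-1/106) + 1*(1/689) = 30/53 + 1/689 = 391/689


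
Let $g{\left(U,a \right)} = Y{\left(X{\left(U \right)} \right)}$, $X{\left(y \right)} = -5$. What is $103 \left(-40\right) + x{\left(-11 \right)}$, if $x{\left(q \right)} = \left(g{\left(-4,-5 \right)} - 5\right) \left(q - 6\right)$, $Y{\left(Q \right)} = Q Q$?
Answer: $-4460$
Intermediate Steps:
$Y{\left(Q \right)} = Q^{2}$
$g{\left(U,a \right)} = 25$ ($g{\left(U,a \right)} = \left(-5\right)^{2} = 25$)
$x{\left(q \right)} = -120 + 20 q$ ($x{\left(q \right)} = \left(25 - 5\right) \left(q - 6\right) = 20 \left(-6 + q\right) = -120 + 20 q$)
$103 \left(-40\right) + x{\left(-11 \right)} = 103 \left(-40\right) + \left(-120 + 20 \left(-11\right)\right) = -4120 - 340 = -4460$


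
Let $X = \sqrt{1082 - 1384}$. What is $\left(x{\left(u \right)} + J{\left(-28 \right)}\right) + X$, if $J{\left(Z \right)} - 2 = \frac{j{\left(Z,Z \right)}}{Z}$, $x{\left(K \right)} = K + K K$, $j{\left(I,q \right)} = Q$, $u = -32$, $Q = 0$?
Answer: $994 + i \sqrt{302} \approx 994.0 + 17.378 i$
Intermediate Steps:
$j{\left(I,q \right)} = 0$
$x{\left(K \right)} = K + K^{2}$
$J{\left(Z \right)} = 2$ ($J{\left(Z \right)} = 2 + \frac{0}{Z} = 2 + 0 = 2$)
$X = i \sqrt{302}$ ($X = \sqrt{-302} = i \sqrt{302} \approx 17.378 i$)
$\left(x{\left(u \right)} + J{\left(-28 \right)}\right) + X = \left(- 32 \left(1 - 32\right) + 2\right) + i \sqrt{302} = \left(\left(-32\right) \left(-31\right) + 2\right) + i \sqrt{302} = \left(992 + 2\right) + i \sqrt{302} = 994 + i \sqrt{302}$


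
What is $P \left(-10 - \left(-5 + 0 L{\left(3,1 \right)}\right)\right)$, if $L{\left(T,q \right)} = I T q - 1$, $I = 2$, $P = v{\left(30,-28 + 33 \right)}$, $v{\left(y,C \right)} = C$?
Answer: $-25$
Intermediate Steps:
$P = 5$ ($P = -28 + 33 = 5$)
$L{\left(T,q \right)} = -1 + 2 T q$ ($L{\left(T,q \right)} = 2 T q - 1 = -1 + 2 T q$)
$P \left(-10 - \left(-5 + 0 L{\left(3,1 \right)}\right)\right) = 5 \left(-10 - \left(-5 + 0 \left(-1 + 2 \cdot 3 \cdot 1\right)\right)\right) = 5 \left(-10 - \left(-5 + 0 \left(-1 + 6\right)\right)\right) = 5 \left(-10 - \left(-5 + 0 \cdot 5\right)\right) = 5 \left(-10 - \left(-5 + 0\right)\right) = 5 \left(-10 - -5\right) = 5 \left(-10 + 5\right) = 5 \left(-5\right) = -25$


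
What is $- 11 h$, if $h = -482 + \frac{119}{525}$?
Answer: $\frac{397463}{75} \approx 5299.5$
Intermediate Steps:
$h = - \frac{36133}{75}$ ($h = -482 + 119 \cdot \frac{1}{525} = -482 + \frac{17}{75} = - \frac{36133}{75} \approx -481.77$)
$- 11 h = \left(-11\right) \left(- \frac{36133}{75}\right) = \frac{397463}{75}$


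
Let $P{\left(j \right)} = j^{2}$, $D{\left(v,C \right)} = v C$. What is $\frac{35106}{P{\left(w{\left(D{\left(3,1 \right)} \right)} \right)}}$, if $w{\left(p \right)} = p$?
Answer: $\frac{11702}{3} \approx 3900.7$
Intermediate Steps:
$D{\left(v,C \right)} = C v$
$\frac{35106}{P{\left(w{\left(D{\left(3,1 \right)} \right)} \right)}} = \frac{35106}{\left(1 \cdot 3\right)^{2}} = \frac{35106}{3^{2}} = \frac{35106}{9} = 35106 \cdot \frac{1}{9} = \frac{11702}{3}$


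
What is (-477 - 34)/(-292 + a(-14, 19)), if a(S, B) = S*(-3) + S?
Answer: 511/264 ≈ 1.9356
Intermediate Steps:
a(S, B) = -2*S (a(S, B) = -3*S + S = -2*S)
(-477 - 34)/(-292 + a(-14, 19)) = (-477 - 34)/(-292 - 2*(-14)) = -511/(-292 + 28) = -511/(-264) = -511*(-1/264) = 511/264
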